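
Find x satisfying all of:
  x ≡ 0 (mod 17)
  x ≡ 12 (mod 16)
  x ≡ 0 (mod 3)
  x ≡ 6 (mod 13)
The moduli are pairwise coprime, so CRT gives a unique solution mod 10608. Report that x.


Product of moduli M = 17 · 16 · 3 · 13 = 10608.
Merge one congruence at a time:
  Start: x ≡ 0 (mod 17).
  Combine with x ≡ 12 (mod 16); new modulus lcm = 272.
    Write x = 0 + 17·t and substitute into x ≡ 12 (mod 16): 17·t ≡ 12 − 0 = 12 (mod 16).
    Reduce coefficients mod 16: 1·t ≡ 12 (mod 16).
    So t ≡ 12 (mod 16).
    Then x = 0 + 17·12 = 204, valid modulo lcm(17, 16) = 272: x ≡ 204 (mod 272).
  Combine with x ≡ 0 (mod 3); new modulus lcm = 816.
    Write x = 204 + 272·t and substitute into x ≡ 0 (mod 3): 272·t ≡ 0 − 204 = -204 (mod 3).
    Reduce coefficients mod 3: 2·t ≡ 0 (mod 3).
    The inverse of 2 mod 3 is 2 (since 2·2 = 4 = 1·3 + 1), so t ≡ 2·0 = 0 ≡ 0 (mod 3).
    Then x = 204 + 272·0 = 204, valid modulo lcm(272, 3) = 816: x ≡ 204 (mod 816).
  Combine with x ≡ 6 (mod 13); new modulus lcm = 10608.
    Write x = 204 + 816·t and substitute into x ≡ 6 (mod 13): 816·t ≡ 6 − 204 = -198 (mod 13).
    Reduce coefficients mod 13: 10·t ≡ 10 (mod 13).
    The inverse of 10 mod 13 is 4 (since 10·4 = 40 = 3·13 + 1), so t ≡ 4·10 = 40 ≡ 1 (mod 13).
    Then x = 204 + 816·1 = 1020, valid modulo lcm(816, 13) = 10608: x ≡ 1020 (mod 10608).
Verify against each original: 1020 mod 17 = 0, 1020 mod 16 = 12, 1020 mod 3 = 0, 1020 mod 13 = 6.

x ≡ 1020 (mod 10608).


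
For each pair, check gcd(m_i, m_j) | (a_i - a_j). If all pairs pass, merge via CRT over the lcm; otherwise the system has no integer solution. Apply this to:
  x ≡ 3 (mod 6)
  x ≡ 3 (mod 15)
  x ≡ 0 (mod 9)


Moduli 6, 15, 9 are not pairwise coprime, so CRT works modulo lcm(m_i) when all pairwise compatibility conditions hold.
Pairwise compatibility: gcd(m_i, m_j) must divide a_i - a_j for every pair.
Merge one congruence at a time:
  Start: x ≡ 3 (mod 6).
  Combine with x ≡ 3 (mod 15): gcd(6, 15) = 3; 3 - 3 = 0, which IS divisible by 3, so compatible.
    Write x = 3 + 6·t and substitute into x ≡ 3 (mod 15): 6·t ≡ 3 − 3 = 0 (mod 15).
    Divide the congruence (and modulus) by g = 3: 2·t ≡ 0 (mod 5).
    The inverse of 2 mod 5 is 3 (since 2·3 = 6 = 1·5 + 1), so t ≡ 3·0 = 0 ≡ 0 (mod 5).
    Then x = 3 + 6·0 = 3, valid modulo lcm(6, 15) = 30: x ≡ 3 (mod 30).
  Combine with x ≡ 0 (mod 9): gcd(30, 9) = 3; 0 - 3 = -3, which IS divisible by 3, so compatible.
    Write x = 3 + 30·t and substitute into x ≡ 0 (mod 9): 30·t ≡ 0 − 3 = -3 (mod 9).
    Divide the congruence (and modulus) by g = 3: 10·t ≡ -1 (mod 3).
    Reduce coefficients mod 3: 1·t ≡ 2 (mod 3).
    So t ≡ 2 (mod 3).
    Then x = 3 + 30·2 = 63, valid modulo lcm(30, 9) = 90: x ≡ 63 (mod 90).
Verify: 63 mod 6 = 3, 63 mod 15 = 3, 63 mod 9 = 0.

x ≡ 63 (mod 90).


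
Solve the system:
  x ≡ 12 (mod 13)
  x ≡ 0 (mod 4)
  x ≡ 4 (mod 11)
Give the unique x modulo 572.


Moduli 13, 4, 11 are pairwise coprime; by CRT there is a unique solution modulo M = 13 · 4 · 11 = 572.
Solve pairwise, accumulating the modulus:
  Start with x ≡ 12 (mod 13).
  Combine with x ≡ 0 (mod 4): since gcd(13, 4) = 1, we get a unique residue mod 52.
    Write x = 12 + 13·t and substitute into x ≡ 0 (mod 4): 13·t ≡ 0 − 12 = -12 (mod 4).
    Reduce coefficients mod 4: 1·t ≡ 0 (mod 4).
    So t ≡ 0 (mod 4).
    Then x = 12 + 13·0 = 12, valid modulo lcm(13, 4) = 52: x ≡ 12 (mod 52).
  Combine with x ≡ 4 (mod 11): since gcd(52, 11) = 1, we get a unique residue mod 572.
    Write x = 12 + 52·t and substitute into x ≡ 4 (mod 11): 52·t ≡ 4 − 12 = -8 (mod 11).
    Reduce coefficients mod 11: 8·t ≡ 3 (mod 11).
    The inverse of 8 mod 11 is 7 (since 8·7 = 56 = 5·11 + 1), so t ≡ 7·3 = 21 ≡ 10 (mod 11).
    Then x = 12 + 52·10 = 532, valid modulo lcm(52, 11) = 572: x ≡ 532 (mod 572).
Verify: 532 mod 13 = 12 ✓, 532 mod 4 = 0 ✓, 532 mod 11 = 4 ✓.

x ≡ 532 (mod 572).


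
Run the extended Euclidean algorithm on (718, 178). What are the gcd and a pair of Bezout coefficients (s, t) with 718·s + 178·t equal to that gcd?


Euclidean algorithm on (718, 178) — divide until remainder is 0:
  718 = 4 · 178 + 6
  178 = 29 · 6 + 4
  6 = 1 · 4 + 2
  4 = 2 · 2 + 0
gcd(718, 178) = 2.
Track Bezout coefficients alongside the remainders: start with r₀ = 718 = a·1 + b·0 (s = 1, t = 0) and r₁ = 178 = a·0 + b·1 (s = 0, t = 1); each new remainder r_{k+1} = r_{k-1} − q_k·r_k inherits s_{k+1} = s_{k-1} − q_k·s_k, t_{k+1} = t_{k-1} − q_k·t_k, so r_k = a·s_k + b·t_k at every step:
  q = 4: r = 6, s = 1 − 4·0 = 1, t = 0 − 4·1 = -4  (check: 718·1 + 178·(-4) = 6)
  q = 29: r = 4, s = 0 − 29·1 = -29, t = 1 − 29·(-4) = 117  (check: 718·(-29) + 178·117 = 4)
  q = 1: r = 2, s = 1 − 1·(-29) = 30, t = -4 − 1·117 = -121  (check: 718·30 + 178·(-121) = 2)
The row with r = 2 (the gcd) gives the Bezout coefficients s = 30, t = -121.
Result: 718 · (30) + 178 · (-121) = 2.

gcd(718, 178) = 2; s = 30, t = -121 (check: 718·30 + 178·(-121) = 2).


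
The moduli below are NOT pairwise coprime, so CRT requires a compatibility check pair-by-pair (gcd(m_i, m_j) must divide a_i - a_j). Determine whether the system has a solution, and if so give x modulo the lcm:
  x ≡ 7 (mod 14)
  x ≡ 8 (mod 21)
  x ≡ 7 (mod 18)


Moduli 14, 21, 18 are not pairwise coprime, so CRT works modulo lcm(m_i) when all pairwise compatibility conditions hold.
Pairwise compatibility: gcd(m_i, m_j) must divide a_i - a_j for every pair.
Merge one congruence at a time:
  Start: x ≡ 7 (mod 14).
  Combine with x ≡ 8 (mod 21): gcd(14, 21) = 7, and 8 - 7 = 1 is NOT divisible by 7.
    ⇒ system is inconsistent (no integer solution).

No solution (the system is inconsistent).


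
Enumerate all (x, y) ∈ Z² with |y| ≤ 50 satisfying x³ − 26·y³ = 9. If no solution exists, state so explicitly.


The equation is x³ - 26y³ = 9. For fixed y, x³ = 26·y³ + 9, so a solution requires the RHS to be a perfect cube.
Strategy: iterate y from -50 to 50, compute RHS = 26·y³ + 9, and check whether it is a (positive or negative) perfect cube.
Check small values of y:
  y = 0: RHS = 9 is not a perfect cube.
  y = 1: RHS = 35 is not a perfect cube.
  y = -1: RHS = -17 is not a perfect cube.
  y = 2: RHS = 217 is not a perfect cube.
  y = -2: RHS = -199 is not a perfect cube.
  y = 3: RHS = 711 is not a perfect cube.
  y = -3: RHS = -693 is not a perfect cube.
Continuing the search up to |y| = 50 finds no solutions either.
No (x, y) in the scanned range satisfies the equation.

No integer solutions with |y| ≤ 50.


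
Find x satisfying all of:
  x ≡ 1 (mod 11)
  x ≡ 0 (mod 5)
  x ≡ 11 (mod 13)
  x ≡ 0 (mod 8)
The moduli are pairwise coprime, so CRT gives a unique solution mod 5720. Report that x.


Product of moduli M = 11 · 5 · 13 · 8 = 5720.
Merge one congruence at a time:
  Start: x ≡ 1 (mod 11).
  Combine with x ≡ 0 (mod 5); new modulus lcm = 55.
    Write x = 1 + 11·t and substitute into x ≡ 0 (mod 5): 11·t ≡ 0 − 1 = -1 (mod 5).
    Reduce coefficients mod 5: 1·t ≡ 4 (mod 5).
    So t ≡ 4 (mod 5).
    Then x = 1 + 11·4 = 45, valid modulo lcm(11, 5) = 55: x ≡ 45 (mod 55).
  Combine with x ≡ 11 (mod 13); new modulus lcm = 715.
    Write x = 45 + 55·t and substitute into x ≡ 11 (mod 13): 55·t ≡ 11 − 45 = -34 (mod 13).
    Reduce coefficients mod 13: 3·t ≡ 5 (mod 13).
    The inverse of 3 mod 13 is 9 (since 3·9 = 27 = 2·13 + 1), so t ≡ 9·5 = 45 ≡ 6 (mod 13).
    Then x = 45 + 55·6 = 375, valid modulo lcm(55, 13) = 715: x ≡ 375 (mod 715).
  Combine with x ≡ 0 (mod 8); new modulus lcm = 5720.
    Write x = 375 + 715·t and substitute into x ≡ 0 (mod 8): 715·t ≡ 0 − 375 = -375 (mod 8).
    Reduce coefficients mod 8: 3·t ≡ 1 (mod 8).
    The inverse of 3 mod 8 is 3 (since 3·3 = 9 = 1·8 + 1), so t ≡ 3·1 = 3 ≡ 3 (mod 8).
    Then x = 375 + 715·3 = 2520, valid modulo lcm(715, 8) = 5720: x ≡ 2520 (mod 5720).
Verify against each original: 2520 mod 11 = 1, 2520 mod 5 = 0, 2520 mod 13 = 11, 2520 mod 8 = 0.

x ≡ 2520 (mod 5720).


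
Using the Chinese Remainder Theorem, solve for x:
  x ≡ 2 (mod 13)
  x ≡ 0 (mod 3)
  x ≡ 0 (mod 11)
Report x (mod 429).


Moduli 13, 3, 11 are pairwise coprime; by CRT there is a unique solution modulo M = 13 · 3 · 11 = 429.
Solve pairwise, accumulating the modulus:
  Start with x ≡ 2 (mod 13).
  Combine with x ≡ 0 (mod 3): since gcd(13, 3) = 1, we get a unique residue mod 39.
    Write x = 2 + 13·t and substitute into x ≡ 0 (mod 3): 13·t ≡ 0 − 2 = -2 (mod 3).
    Reduce coefficients mod 3: 1·t ≡ 1 (mod 3).
    So t ≡ 1 (mod 3).
    Then x = 2 + 13·1 = 15, valid modulo lcm(13, 3) = 39: x ≡ 15 (mod 39).
  Combine with x ≡ 0 (mod 11): since gcd(39, 11) = 1, we get a unique residue mod 429.
    Write x = 15 + 39·t and substitute into x ≡ 0 (mod 11): 39·t ≡ 0 − 15 = -15 (mod 11).
    Reduce coefficients mod 11: 6·t ≡ 7 (mod 11).
    The inverse of 6 mod 11 is 2 (since 6·2 = 12 = 1·11 + 1), so t ≡ 2·7 = 14 ≡ 3 (mod 11).
    Then x = 15 + 39·3 = 132, valid modulo lcm(39, 11) = 429: x ≡ 132 (mod 429).
Verify: 132 mod 13 = 2 ✓, 132 mod 3 = 0 ✓, 132 mod 11 = 0 ✓.

x ≡ 132 (mod 429).


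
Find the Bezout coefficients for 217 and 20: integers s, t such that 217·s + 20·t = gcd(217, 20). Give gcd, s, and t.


Euclidean algorithm on (217, 20) — divide until remainder is 0:
  217 = 10 · 20 + 17
  20 = 1 · 17 + 3
  17 = 5 · 3 + 2
  3 = 1 · 2 + 1
  2 = 2 · 1 + 0
gcd(217, 20) = 1.
Track Bezout coefficients alongside the remainders: start with r₀ = 217 = a·1 + b·0 (s = 1, t = 0) and r₁ = 20 = a·0 + b·1 (s = 0, t = 1); each new remainder r_{k+1} = r_{k-1} − q_k·r_k inherits s_{k+1} = s_{k-1} − q_k·s_k, t_{k+1} = t_{k-1} − q_k·t_k, so r_k = a·s_k + b·t_k at every step:
  q = 10: r = 17, s = 1 − 10·0 = 1, t = 0 − 10·1 = -10  (check: 217·1 + 20·(-10) = 17)
  q = 1: r = 3, s = 0 − 1·1 = -1, t = 1 − 1·(-10) = 11  (check: 217·(-1) + 20·11 = 3)
  q = 5: r = 2, s = 1 − 5·(-1) = 6, t = -10 − 5·11 = -65  (check: 217·6 + 20·(-65) = 2)
  q = 1: r = 1, s = -1 − 1·6 = -7, t = 11 − 1·(-65) = 76  (check: 217·(-7) + 20·76 = 1)
The row with r = 1 (the gcd) gives the Bezout coefficients s = -7, t = 76.
Result: 217 · (-7) + 20 · (76) = 1.

gcd(217, 20) = 1; s = -7, t = 76 (check: 217·(-7) + 20·76 = 1).


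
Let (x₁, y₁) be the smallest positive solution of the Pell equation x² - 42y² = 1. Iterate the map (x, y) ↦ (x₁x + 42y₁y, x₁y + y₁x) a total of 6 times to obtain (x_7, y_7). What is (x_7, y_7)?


Step 1: Find the fundamental solution (x₁, y₁) of x² - 42y² = 1.
  Expand √42 as a continued fraction. a₀ = ⌊√42⌋ = 6; iterate m_{k+1} = d_k·a_k − m_k, d_{k+1} = (42 − m_{k+1}²)/d_k, a_{k+1} = ⌊(a₀ + m_{k+1})/d_{k+1}⌋ (starting m₀ = 0, d₀ = 1), with convergents p_k = a_k·p_{k-1} + p_{k-2}, q_k = a_k·q_{k-1} + q_{k-2} (p₋₁ = 1, q₋₁ = 0):
  k = 0: a₀ = 6; p₀/q₀ = 6/1; p₀² − 42·q₀² = 36 − 42 = -6.
  k = 1: m = 6, d = 6, a = ⌊(6 + 6)/6⌋ = 2; p/q = (2·6 + 1)/(2·1 + 0) = 13/2; p² − 42·q² = 169 − 168 = 1.
  The first convergent with p² − 42·q² = 1 gives the fundamental solution (x₁, y₁) = (13, 2).
Step 2: Apply the recurrence (x_{n+1}, y_{n+1}) = (x₁x_n + 42y₁y_n, x₁y_n + y₁x_n) repeatedly.
  From (x_1, y_1) = (13, 2): x_2 = 13·13 + 42·2·2 = 337; y_2 = 13·2 + 2·13 = 52.
  From (x_2, y_2) = (337, 52): x_3 = 13·337 + 42·2·52 = 8749; y_3 = 13·52 + 2·337 = 1350.
  From (x_3, y_3) = (8749, 1350): x_4 = 13·8749 + 42·2·1350 = 227137; y_4 = 13·1350 + 2·8749 = 35048.
  From (x_4, y_4) = (227137, 35048): x_5 = 13·227137 + 42·2·35048 = 5896813; y_5 = 13·35048 + 2·227137 = 909898.
  From (x_5, y_5) = (5896813, 909898): x_6 = 13·5896813 + 42·2·909898 = 153090001; y_6 = 13·909898 + 2·5896813 = 23622300.
  From (x_6, y_6) = (153090001, 23622300): x_7 = 13·153090001 + 42·2·23622300 = 3974443213; y_7 = 13·23622300 + 2·153090001 = 613269902.
Step 3: Verify x_7² - 42·y_7² = 15796198853361763369 - 15796198853361763368 = 1 (should be 1). ✓

(x_1, y_1) = (13, 2); (x_7, y_7) = (3974443213, 613269902).


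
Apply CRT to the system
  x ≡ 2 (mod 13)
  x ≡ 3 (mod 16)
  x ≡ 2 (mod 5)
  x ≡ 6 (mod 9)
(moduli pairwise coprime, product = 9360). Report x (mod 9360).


Product of moduli M = 13 · 16 · 5 · 9 = 9360.
Merge one congruence at a time:
  Start: x ≡ 2 (mod 13).
  Combine with x ≡ 3 (mod 16); new modulus lcm = 208.
    Write x = 2 + 13·t and substitute into x ≡ 3 (mod 16): 13·t ≡ 3 − 2 = 1 (mod 16).
    The inverse of 13 mod 16 is 5 (since 13·5 = 65 = 4·16 + 1), so t ≡ 5·1 = 5 ≡ 5 (mod 16).
    Then x = 2 + 13·5 = 67, valid modulo lcm(13, 16) = 208: x ≡ 67 (mod 208).
  Combine with x ≡ 2 (mod 5); new modulus lcm = 1040.
    Write x = 67 + 208·t and substitute into x ≡ 2 (mod 5): 208·t ≡ 2 − 67 = -65 (mod 5).
    Reduce coefficients mod 5: 3·t ≡ 0 (mod 5).
    The inverse of 3 mod 5 is 2 (since 3·2 = 6 = 1·5 + 1), so t ≡ 2·0 = 0 ≡ 0 (mod 5).
    Then x = 67 + 208·0 = 67, valid modulo lcm(208, 5) = 1040: x ≡ 67 (mod 1040).
  Combine with x ≡ 6 (mod 9); new modulus lcm = 9360.
    Write x = 67 + 1040·t and substitute into x ≡ 6 (mod 9): 1040·t ≡ 6 − 67 = -61 (mod 9).
    Reduce coefficients mod 9: 5·t ≡ 2 (mod 9).
    The inverse of 5 mod 9 is 2 (since 5·2 = 10 = 1·9 + 1), so t ≡ 2·2 = 4 ≡ 4 (mod 9).
    Then x = 67 + 1040·4 = 4227, valid modulo lcm(1040, 9) = 9360: x ≡ 4227 (mod 9360).
Verify against each original: 4227 mod 13 = 2, 4227 mod 16 = 3, 4227 mod 5 = 2, 4227 mod 9 = 6.

x ≡ 4227 (mod 9360).


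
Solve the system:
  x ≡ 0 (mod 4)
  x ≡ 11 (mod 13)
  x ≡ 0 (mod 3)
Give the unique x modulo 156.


Moduli 4, 13, 3 are pairwise coprime; by CRT there is a unique solution modulo M = 4 · 13 · 3 = 156.
Solve pairwise, accumulating the modulus:
  Start with x ≡ 0 (mod 4).
  Combine with x ≡ 11 (mod 13): since gcd(4, 13) = 1, we get a unique residue mod 52.
    Write x = 0 + 4·t and substitute into x ≡ 11 (mod 13): 4·t ≡ 11 − 0 = 11 (mod 13).
    The inverse of 4 mod 13 is 10 (since 4·10 = 40 = 3·13 + 1), so t ≡ 10·11 = 110 ≡ 6 (mod 13).
    Then x = 0 + 4·6 = 24, valid modulo lcm(4, 13) = 52: x ≡ 24 (mod 52).
  Combine with x ≡ 0 (mod 3): since gcd(52, 3) = 1, we get a unique residue mod 156.
    Write x = 24 + 52·t and substitute into x ≡ 0 (mod 3): 52·t ≡ 0 − 24 = -24 (mod 3).
    Reduce coefficients mod 3: 1·t ≡ 0 (mod 3).
    So t ≡ 0 (mod 3).
    Then x = 24 + 52·0 = 24, valid modulo lcm(52, 3) = 156: x ≡ 24 (mod 156).
Verify: 24 mod 4 = 0 ✓, 24 mod 13 = 11 ✓, 24 mod 3 = 0 ✓.

x ≡ 24 (mod 156).


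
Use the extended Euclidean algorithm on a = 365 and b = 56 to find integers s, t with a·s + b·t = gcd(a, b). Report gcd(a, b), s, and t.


Euclidean algorithm on (365, 56) — divide until remainder is 0:
  365 = 6 · 56 + 29
  56 = 1 · 29 + 27
  29 = 1 · 27 + 2
  27 = 13 · 2 + 1
  2 = 2 · 1 + 0
gcd(365, 56) = 1.
Track Bezout coefficients alongside the remainders: start with r₀ = 365 = a·1 + b·0 (s = 1, t = 0) and r₁ = 56 = a·0 + b·1 (s = 0, t = 1); each new remainder r_{k+1} = r_{k-1} − q_k·r_k inherits s_{k+1} = s_{k-1} − q_k·s_k, t_{k+1} = t_{k-1} − q_k·t_k, so r_k = a·s_k + b·t_k at every step:
  q = 6: r = 29, s = 1 − 6·0 = 1, t = 0 − 6·1 = -6  (check: 365·1 + 56·(-6) = 29)
  q = 1: r = 27, s = 0 − 1·1 = -1, t = 1 − 1·(-6) = 7  (check: 365·(-1) + 56·7 = 27)
  q = 1: r = 2, s = 1 − 1·(-1) = 2, t = -6 − 1·7 = -13  (check: 365·2 + 56·(-13) = 2)
  q = 13: r = 1, s = -1 − 13·2 = -27, t = 7 − 13·(-13) = 176  (check: 365·(-27) + 56·176 = 1)
The row with r = 1 (the gcd) gives the Bezout coefficients s = -27, t = 176.
Result: 365 · (-27) + 56 · (176) = 1.

gcd(365, 56) = 1; s = -27, t = 176 (check: 365·(-27) + 56·176 = 1).


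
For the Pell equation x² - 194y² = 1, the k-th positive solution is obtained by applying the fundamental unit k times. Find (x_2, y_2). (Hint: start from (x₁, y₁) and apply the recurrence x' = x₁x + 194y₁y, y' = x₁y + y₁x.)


Step 1: Find the fundamental solution (x₁, y₁) of x² - 194y² = 1.
  Expand √194 as a continued fraction. a₀ = ⌊√194⌋ = 13; iterate m_{k+1} = d_k·a_k − m_k, d_{k+1} = (194 − m_{k+1}²)/d_k, a_{k+1} = ⌊(a₀ + m_{k+1})/d_{k+1}⌋ (starting m₀ = 0, d₀ = 1), with convergents p_k = a_k·p_{k-1} + p_{k-2}, q_k = a_k·q_{k-1} + q_{k-2} (p₋₁ = 1, q₋₁ = 0):
  k = 0: a₀ = 13; p₀/q₀ = 13/1; p₀² − 194·q₀² = 169 − 194 = -25.
  k = 1: m = 13, d = 25, a = ⌊(13 + 13)/25⌋ = 1; p/q = (1·13 + 1)/(1·1 + 0) = 14/1; p² − 194·q² = 196 − 194 = 2.
  k = 2: m = 12, d = 2, a = ⌊(13 + 12)/2⌋ = 12; p/q = (12·14 + 13)/(12·1 + 1) = 181/13; p² − 194·q² = 32761 − 32786 = -25.
  k = 3: m = 12, d = 25, a = ⌊(13 + 12)/25⌋ = 1; p/q = (1·181 + 14)/(1·13 + 1) = 195/14; p² − 194·q² = 38025 − 38024 = 1.
  The first convergent with p² − 194·q² = 1 gives the fundamental solution (x₁, y₁) = (195, 14).
Step 2: Apply the recurrence (x_{n+1}, y_{n+1}) = (x₁x_n + 194y₁y_n, x₁y_n + y₁x_n) repeatedly.
  From (x_1, y_1) = (195, 14): x_2 = 195·195 + 194·14·14 = 76049; y_2 = 195·14 + 14·195 = 5460.
Step 3: Verify x_2² - 194·y_2² = 5783450401 - 5783450400 = 1 (should be 1). ✓

(x_1, y_1) = (195, 14); (x_2, y_2) = (76049, 5460).


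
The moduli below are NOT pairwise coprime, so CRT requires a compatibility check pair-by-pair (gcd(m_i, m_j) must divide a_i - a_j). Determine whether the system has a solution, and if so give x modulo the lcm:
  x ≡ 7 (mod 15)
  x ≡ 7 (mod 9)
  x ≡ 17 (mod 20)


Moduli 15, 9, 20 are not pairwise coprime, so CRT works modulo lcm(m_i) when all pairwise compatibility conditions hold.
Pairwise compatibility: gcd(m_i, m_j) must divide a_i - a_j for every pair.
Merge one congruence at a time:
  Start: x ≡ 7 (mod 15).
  Combine with x ≡ 7 (mod 9): gcd(15, 9) = 3; 7 - 7 = 0, which IS divisible by 3, so compatible.
    Write x = 7 + 15·t and substitute into x ≡ 7 (mod 9): 15·t ≡ 7 − 7 = 0 (mod 9).
    Divide the congruence (and modulus) by g = 3: 5·t ≡ 0 (mod 3).
    Reduce coefficients mod 3: 2·t ≡ 0 (mod 3).
    The inverse of 2 mod 3 is 2 (since 2·2 = 4 = 1·3 + 1), so t ≡ 2·0 = 0 ≡ 0 (mod 3).
    Then x = 7 + 15·0 = 7, valid modulo lcm(15, 9) = 45: x ≡ 7 (mod 45).
  Combine with x ≡ 17 (mod 20): gcd(45, 20) = 5; 17 - 7 = 10, which IS divisible by 5, so compatible.
    Write x = 7 + 45·t and substitute into x ≡ 17 (mod 20): 45·t ≡ 17 − 7 = 10 (mod 20).
    Divide the congruence (and modulus) by g = 5: 9·t ≡ 2 (mod 4).
    Reduce coefficients mod 4: 1·t ≡ 2 (mod 4).
    So t ≡ 2 (mod 4).
    Then x = 7 + 45·2 = 97, valid modulo lcm(45, 20) = 180: x ≡ 97 (mod 180).
Verify: 97 mod 15 = 7, 97 mod 9 = 7, 97 mod 20 = 17.

x ≡ 97 (mod 180).


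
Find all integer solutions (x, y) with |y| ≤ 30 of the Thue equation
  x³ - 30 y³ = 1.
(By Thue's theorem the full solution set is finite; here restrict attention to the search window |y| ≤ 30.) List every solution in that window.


The equation is x³ - 30y³ = 1. For fixed y, x³ = 30·y³ + 1, so a solution requires the RHS to be a perfect cube.
Strategy: iterate y from -30 to 30, compute RHS = 30·y³ + 1, and check whether it is a (positive or negative) perfect cube.
Check small values of y:
  y = 0: RHS = 1 = (1)³ ⇒ x = 1 works.
  y = 1: RHS = 31 is not a perfect cube.
  y = -1: RHS = -29 is not a perfect cube.
  y = 2: RHS = 241 is not a perfect cube.
  y = -2: RHS = -239 is not a perfect cube.
  y = 3: RHS = 811 is not a perfect cube.
  y = -3: RHS = -809 is not a perfect cube.
Continuing the search up to |y| = 30 finds no further solutions beyond those listed.
Collected solutions: (1, 0).

Solutions (with |y| ≤ 30): (1, 0).


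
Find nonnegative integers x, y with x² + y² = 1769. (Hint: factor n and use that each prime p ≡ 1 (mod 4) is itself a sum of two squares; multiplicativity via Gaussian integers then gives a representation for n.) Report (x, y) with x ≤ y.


Step 1: Factor n = 1769 = 29 · 61.
Step 2: Check the mod-4 condition on each prime factor: 29 ≡ 1 (mod 4), exponent 1; 61 ≡ 1 (mod 4), exponent 1.
All primes ≡ 3 (mod 4) appear to even exponent (or don't appear), so by the two-squares theorem n IS expressible as a sum of two squares.
Step 3: Build a representation. Here n = 29 · 61 is a product of primes ≡ 1 (mod 4). Each prime p ≡ 1 (mod 4) is itself a sum of two squares; find a² by testing p − a² for a perfect square:
  29: 29 − 1² = 28, 29 − 2² = 25 = 5² ⇒ 29 = 2² + 5².
  61: 61 − 1² = 60, 61 − 2² = 57, 61 − 3² = 52, 61 − 4² = 45, 61 − 5² = 36 = 6² ⇒ 61 = 5² + 6².
  Combine using the Brahmagupta–Fibonacci identity (a² + b²)(c² + d²) = (ac − bd)² + (ad + bc)² = (ac + bd)² + (ad − bc)²:
  29 · 61 = 1769: from (2² + 5²)(5² + 6²), take (2·5 − 5·6, 2·6 + 5·5) = (10 − 30, 12 + 25) = (-20, 37); dropping signs (only squares matter) gives (20, 37); check 20² + 37² = 400 + 1369 = 1769 ✓.
Step 4: Order so x ≤ y and verify: 20² + 37² = 400 + 1369 = 1769 = n. ✓

n = 1769 = 20² + 37² (one valid representation with x ≤ y).


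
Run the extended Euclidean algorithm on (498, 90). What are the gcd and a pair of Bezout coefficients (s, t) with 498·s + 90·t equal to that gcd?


Euclidean algorithm on (498, 90) — divide until remainder is 0:
  498 = 5 · 90 + 48
  90 = 1 · 48 + 42
  48 = 1 · 42 + 6
  42 = 7 · 6 + 0
gcd(498, 90) = 6.
Track Bezout coefficients alongside the remainders: start with r₀ = 498 = a·1 + b·0 (s = 1, t = 0) and r₁ = 90 = a·0 + b·1 (s = 0, t = 1); each new remainder r_{k+1} = r_{k-1} − q_k·r_k inherits s_{k+1} = s_{k-1} − q_k·s_k, t_{k+1} = t_{k-1} − q_k·t_k, so r_k = a·s_k + b·t_k at every step:
  q = 5: r = 48, s = 1 − 5·0 = 1, t = 0 − 5·1 = -5  (check: 498·1 + 90·(-5) = 48)
  q = 1: r = 42, s = 0 − 1·1 = -1, t = 1 − 1·(-5) = 6  (check: 498·(-1) + 90·6 = 42)
  q = 1: r = 6, s = 1 − 1·(-1) = 2, t = -5 − 1·6 = -11  (check: 498·2 + 90·(-11) = 6)
The row with r = 6 (the gcd) gives the Bezout coefficients s = 2, t = -11.
Result: 498 · (2) + 90 · (-11) = 6.

gcd(498, 90) = 6; s = 2, t = -11 (check: 498·2 + 90·(-11) = 6).


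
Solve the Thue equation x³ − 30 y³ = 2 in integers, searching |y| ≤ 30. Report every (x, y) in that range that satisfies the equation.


The equation is x³ - 30y³ = 2. For fixed y, x³ = 30·y³ + 2, so a solution requires the RHS to be a perfect cube.
Strategy: iterate y from -30 to 30, compute RHS = 30·y³ + 2, and check whether it is a (positive or negative) perfect cube.
Check small values of y:
  y = 0: RHS = 2 is not a perfect cube.
  y = 1: RHS = 32 is not a perfect cube.
  y = -1: RHS = -28 is not a perfect cube.
  y = 2: RHS = 242 is not a perfect cube.
  y = -2: RHS = -238 is not a perfect cube.
  y = 3: RHS = 812 is not a perfect cube.
  y = -3: RHS = -808 is not a perfect cube.
Continuing the search up to |y| = 30 finds no solutions either.
No (x, y) in the scanned range satisfies the equation.

No integer solutions with |y| ≤ 30.


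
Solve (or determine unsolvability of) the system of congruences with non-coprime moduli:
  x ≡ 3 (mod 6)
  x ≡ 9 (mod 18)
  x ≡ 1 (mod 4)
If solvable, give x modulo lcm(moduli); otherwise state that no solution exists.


Moduli 6, 18, 4 are not pairwise coprime, so CRT works modulo lcm(m_i) when all pairwise compatibility conditions hold.
Pairwise compatibility: gcd(m_i, m_j) must divide a_i - a_j for every pair.
Merge one congruence at a time:
  Start: x ≡ 3 (mod 6).
  Combine with x ≡ 9 (mod 18): gcd(6, 18) = 6; 9 - 3 = 6, which IS divisible by 6, so compatible.
    Write x = 3 + 6·t and substitute into x ≡ 9 (mod 18): 6·t ≡ 9 − 3 = 6 (mod 18).
    Divide the congruence (and modulus) by g = 6: 1·t ≡ 1 (mod 3).
    So t ≡ 1 (mod 3).
    Then x = 3 + 6·1 = 9, valid modulo lcm(6, 18) = 18: x ≡ 9 (mod 18).
  Combine with x ≡ 1 (mod 4): gcd(18, 4) = 2; 1 - 9 = -8, which IS divisible by 2, so compatible.
    Write x = 9 + 18·t and substitute into x ≡ 1 (mod 4): 18·t ≡ 1 − 9 = -8 (mod 4).
    Divide the congruence (and modulus) by g = 2: 9·t ≡ -4 (mod 2).
    Reduce coefficients mod 2: 1·t ≡ 0 (mod 2).
    So t ≡ 0 (mod 2).
    Then x = 9 + 18·0 = 9, valid modulo lcm(18, 4) = 36: x ≡ 9 (mod 36).
Verify: 9 mod 6 = 3, 9 mod 18 = 9, 9 mod 4 = 1.

x ≡ 9 (mod 36).


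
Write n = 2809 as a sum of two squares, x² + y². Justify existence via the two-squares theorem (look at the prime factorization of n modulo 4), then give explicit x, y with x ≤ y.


Step 1: Factor n = 2809 = 53^2.
Step 2: Check the mod-4 condition on each prime factor: 53 ≡ 1 (mod 4), exponent 2.
All primes ≡ 3 (mod 4) appear to even exponent (or don't appear), so by the two-squares theorem n IS expressible as a sum of two squares.
Step 3: Build a representation. Here n = 53 · 53 is a product of primes ≡ 1 (mod 4). Each prime p ≡ 1 (mod 4) is itself a sum of two squares; find a² by testing p − a² for a perfect square:
  53: 53 − 1² = 52, 53 − 2² = 49 = 7² ⇒ 53 = 2² + 7².
  Combine using the Brahmagupta–Fibonacci identity (a² + b²)(c² + d²) = (ac − bd)² + (ad + bc)² = (ac + bd)² + (ad − bc)²:
  53 · 53 = 2809: from (2² + 7²)(2² + 7²), take (2·2 − 7·7, 2·7 + 7·2) = (4 − 49, 14 + 14) = (-45, 28); dropping signs (only squares matter) gives (45, 28); check 45² + 28² = 2025 + 784 = 2809 ✓.
Step 4: Order so x ≤ y and verify: 28² + 45² = 784 + 2025 = 2809 = n. ✓

n = 2809 = 28² + 45² (one valid representation with x ≤ y).


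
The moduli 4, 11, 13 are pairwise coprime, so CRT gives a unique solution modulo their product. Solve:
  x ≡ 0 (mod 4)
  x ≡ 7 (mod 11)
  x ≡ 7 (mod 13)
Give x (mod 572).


Moduli 4, 11, 13 are pairwise coprime; by CRT there is a unique solution modulo M = 4 · 11 · 13 = 572.
Solve pairwise, accumulating the modulus:
  Start with x ≡ 0 (mod 4).
  Combine with x ≡ 7 (mod 11): since gcd(4, 11) = 1, we get a unique residue mod 44.
    Write x = 0 + 4·t and substitute into x ≡ 7 (mod 11): 4·t ≡ 7 − 0 = 7 (mod 11).
    The inverse of 4 mod 11 is 3 (since 4·3 = 12 = 1·11 + 1), so t ≡ 3·7 = 21 ≡ 10 (mod 11).
    Then x = 0 + 4·10 = 40, valid modulo lcm(4, 11) = 44: x ≡ 40 (mod 44).
  Combine with x ≡ 7 (mod 13): since gcd(44, 13) = 1, we get a unique residue mod 572.
    Write x = 40 + 44·t and substitute into x ≡ 7 (mod 13): 44·t ≡ 7 − 40 = -33 (mod 13).
    Reduce coefficients mod 13: 5·t ≡ 6 (mod 13).
    The inverse of 5 mod 13 is 8 (since 5·8 = 40 = 3·13 + 1), so t ≡ 8·6 = 48 ≡ 9 (mod 13).
    Then x = 40 + 44·9 = 436, valid modulo lcm(44, 13) = 572: x ≡ 436 (mod 572).
Verify: 436 mod 4 = 0 ✓, 436 mod 11 = 7 ✓, 436 mod 13 = 7 ✓.

x ≡ 436 (mod 572).


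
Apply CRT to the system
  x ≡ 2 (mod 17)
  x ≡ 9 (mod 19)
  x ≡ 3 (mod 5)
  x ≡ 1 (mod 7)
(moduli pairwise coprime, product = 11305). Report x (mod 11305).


Product of moduli M = 17 · 19 · 5 · 7 = 11305.
Merge one congruence at a time:
  Start: x ≡ 2 (mod 17).
  Combine with x ≡ 9 (mod 19); new modulus lcm = 323.
    Write x = 2 + 17·t and substitute into x ≡ 9 (mod 19): 17·t ≡ 9 − 2 = 7 (mod 19).
    The inverse of 17 mod 19 is 9 (since 17·9 = 153 = 8·19 + 1), so t ≡ 9·7 = 63 ≡ 6 (mod 19).
    Then x = 2 + 17·6 = 104, valid modulo lcm(17, 19) = 323: x ≡ 104 (mod 323).
  Combine with x ≡ 3 (mod 5); new modulus lcm = 1615.
    Write x = 104 + 323·t and substitute into x ≡ 3 (mod 5): 323·t ≡ 3 − 104 = -101 (mod 5).
    Reduce coefficients mod 5: 3·t ≡ 4 (mod 5).
    The inverse of 3 mod 5 is 2 (since 3·2 = 6 = 1·5 + 1), so t ≡ 2·4 = 8 ≡ 3 (mod 5).
    Then x = 104 + 323·3 = 1073, valid modulo lcm(323, 5) = 1615: x ≡ 1073 (mod 1615).
  Combine with x ≡ 1 (mod 7); new modulus lcm = 11305.
    Write x = 1073 + 1615·t and substitute into x ≡ 1 (mod 7): 1615·t ≡ 1 − 1073 = -1072 (mod 7).
    Reduce coefficients mod 7: 5·t ≡ 6 (mod 7).
    The inverse of 5 mod 7 is 3 (since 5·3 = 15 = 2·7 + 1), so t ≡ 3·6 = 18 ≡ 4 (mod 7).
    Then x = 1073 + 1615·4 = 7533, valid modulo lcm(1615, 7) = 11305: x ≡ 7533 (mod 11305).
Verify against each original: 7533 mod 17 = 2, 7533 mod 19 = 9, 7533 mod 5 = 3, 7533 mod 7 = 1.

x ≡ 7533 (mod 11305).


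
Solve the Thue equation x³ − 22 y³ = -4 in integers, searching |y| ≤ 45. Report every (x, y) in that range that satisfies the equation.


The equation is x³ - 22y³ = -4. For fixed y, x³ = 22·y³ − 4, so a solution requires the RHS to be a perfect cube.
Strategy: iterate y from -45 to 45, compute RHS = 22·y³ − 4, and check whether it is a (positive or negative) perfect cube.
Check small values of y:
  y = 0: RHS = -4 is not a perfect cube.
  y = 1: RHS = 18 is not a perfect cube.
  y = -1: RHS = -26 is not a perfect cube.
  y = 2: RHS = 172 is not a perfect cube.
  y = -2: RHS = -180 is not a perfect cube.
  y = 3: RHS = 590 is not a perfect cube.
  y = -3: RHS = -598 is not a perfect cube.
Continuing the search up to |y| = 45 finds no solutions either.
No (x, y) in the scanned range satisfies the equation.

No integer solutions with |y| ≤ 45.


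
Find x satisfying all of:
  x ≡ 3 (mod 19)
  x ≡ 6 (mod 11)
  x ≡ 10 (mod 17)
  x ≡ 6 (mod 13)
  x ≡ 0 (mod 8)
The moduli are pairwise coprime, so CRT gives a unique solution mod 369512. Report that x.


Product of moduli M = 19 · 11 · 17 · 13 · 8 = 369512.
Merge one congruence at a time:
  Start: x ≡ 3 (mod 19).
  Combine with x ≡ 6 (mod 11); new modulus lcm = 209.
    Write x = 3 + 19·t and substitute into x ≡ 6 (mod 11): 19·t ≡ 6 − 3 = 3 (mod 11).
    Reduce coefficients mod 11: 8·t ≡ 3 (mod 11).
    The inverse of 8 mod 11 is 7 (since 8·7 = 56 = 5·11 + 1), so t ≡ 7·3 = 21 ≡ 10 (mod 11).
    Then x = 3 + 19·10 = 193, valid modulo lcm(19, 11) = 209: x ≡ 193 (mod 209).
  Combine with x ≡ 10 (mod 17); new modulus lcm = 3553.
    Write x = 193 + 209·t and substitute into x ≡ 10 (mod 17): 209·t ≡ 10 − 193 = -183 (mod 17).
    Reduce coefficients mod 17: 5·t ≡ 4 (mod 17).
    The inverse of 5 mod 17 is 7 (since 5·7 = 35 = 2·17 + 1), so t ≡ 7·4 = 28 ≡ 11 (mod 17).
    Then x = 193 + 209·11 = 2492, valid modulo lcm(209, 17) = 3553: x ≡ 2492 (mod 3553).
  Combine with x ≡ 6 (mod 13); new modulus lcm = 46189.
    Write x = 2492 + 3553·t and substitute into x ≡ 6 (mod 13): 3553·t ≡ 6 − 2492 = -2486 (mod 13).
    Reduce coefficients mod 13: 4·t ≡ 10 (mod 13).
    The inverse of 4 mod 13 is 10 (since 4·10 = 40 = 3·13 + 1), so t ≡ 10·10 = 100 ≡ 9 (mod 13).
    Then x = 2492 + 3553·9 = 34469, valid modulo lcm(3553, 13) = 46189: x ≡ 34469 (mod 46189).
  Combine with x ≡ 0 (mod 8); new modulus lcm = 369512.
    Write x = 34469 + 46189·t and substitute into x ≡ 0 (mod 8): 46189·t ≡ 0 − 34469 = -34469 (mod 8).
    Reduce coefficients mod 8: 5·t ≡ 3 (mod 8).
    The inverse of 5 mod 8 is 5 (since 5·5 = 25 = 3·8 + 1), so t ≡ 5·3 = 15 ≡ 7 (mod 8).
    Then x = 34469 + 46189·7 = 357792, valid modulo lcm(46189, 8) = 369512: x ≡ 357792 (mod 369512).
Verify against each original: 357792 mod 19 = 3, 357792 mod 11 = 6, 357792 mod 17 = 10, 357792 mod 13 = 6, 357792 mod 8 = 0.

x ≡ 357792 (mod 369512).


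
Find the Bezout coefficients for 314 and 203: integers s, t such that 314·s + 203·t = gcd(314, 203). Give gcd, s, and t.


Euclidean algorithm on (314, 203) — divide until remainder is 0:
  314 = 1 · 203 + 111
  203 = 1 · 111 + 92
  111 = 1 · 92 + 19
  92 = 4 · 19 + 16
  19 = 1 · 16 + 3
  16 = 5 · 3 + 1
  3 = 3 · 1 + 0
gcd(314, 203) = 1.
Track Bezout coefficients alongside the remainders: start with r₀ = 314 = a·1 + b·0 (s = 1, t = 0) and r₁ = 203 = a·0 + b·1 (s = 0, t = 1); each new remainder r_{k+1} = r_{k-1} − q_k·r_k inherits s_{k+1} = s_{k-1} − q_k·s_k, t_{k+1} = t_{k-1} − q_k·t_k, so r_k = a·s_k + b·t_k at every step:
  q = 1: r = 111, s = 1 − 1·0 = 1, t = 0 − 1·1 = -1  (check: 314·1 + 203·(-1) = 111)
  q = 1: r = 92, s = 0 − 1·1 = -1, t = 1 − 1·(-1) = 2  (check: 314·(-1) + 203·2 = 92)
  q = 1: r = 19, s = 1 − 1·(-1) = 2, t = -1 − 1·2 = -3  (check: 314·2 + 203·(-3) = 19)
  q = 4: r = 16, s = -1 − 4·2 = -9, t = 2 − 4·(-3) = 14  (check: 314·(-9) + 203·14 = 16)
  q = 1: r = 3, s = 2 − 1·(-9) = 11, t = -3 − 1·14 = -17  (check: 314·11 + 203·(-17) = 3)
  q = 5: r = 1, s = -9 − 5·11 = -64, t = 14 − 5·(-17) = 99  (check: 314·(-64) + 203·99 = 1)
The row with r = 1 (the gcd) gives the Bezout coefficients s = -64, t = 99.
Result: 314 · (-64) + 203 · (99) = 1.

gcd(314, 203) = 1; s = -64, t = 99 (check: 314·(-64) + 203·99 = 1).


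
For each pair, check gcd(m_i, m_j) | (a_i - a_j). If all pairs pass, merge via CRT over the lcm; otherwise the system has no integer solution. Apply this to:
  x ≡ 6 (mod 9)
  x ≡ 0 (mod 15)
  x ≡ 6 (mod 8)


Moduli 9, 15, 8 are not pairwise coprime, so CRT works modulo lcm(m_i) when all pairwise compatibility conditions hold.
Pairwise compatibility: gcd(m_i, m_j) must divide a_i - a_j for every pair.
Merge one congruence at a time:
  Start: x ≡ 6 (mod 9).
  Combine with x ≡ 0 (mod 15): gcd(9, 15) = 3; 0 - 6 = -6, which IS divisible by 3, so compatible.
    Write x = 6 + 9·t and substitute into x ≡ 0 (mod 15): 9·t ≡ 0 − 6 = -6 (mod 15).
    Divide the congruence (and modulus) by g = 3: 3·t ≡ -2 (mod 5).
    Reduce coefficients mod 5: 3·t ≡ 3 (mod 5).
    The inverse of 3 mod 5 is 2 (since 3·2 = 6 = 1·5 + 1), so t ≡ 2·3 = 6 ≡ 1 (mod 5).
    Then x = 6 + 9·1 = 15, valid modulo lcm(9, 15) = 45: x ≡ 15 (mod 45).
  Combine with x ≡ 6 (mod 8): gcd(45, 8) = 1; 6 - 15 = -9, which IS divisible by 1, so compatible.
    Write x = 15 + 45·t and substitute into x ≡ 6 (mod 8): 45·t ≡ 6 − 15 = -9 (mod 8).
    Reduce coefficients mod 8: 5·t ≡ 7 (mod 8).
    The inverse of 5 mod 8 is 5 (since 5·5 = 25 = 3·8 + 1), so t ≡ 5·7 = 35 ≡ 3 (mod 8).
    Then x = 15 + 45·3 = 150, valid modulo lcm(45, 8) = 360: x ≡ 150 (mod 360).
Verify: 150 mod 9 = 6, 150 mod 15 = 0, 150 mod 8 = 6.

x ≡ 150 (mod 360).


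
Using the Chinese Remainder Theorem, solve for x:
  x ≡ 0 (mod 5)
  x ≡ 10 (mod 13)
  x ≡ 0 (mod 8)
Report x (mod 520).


Moduli 5, 13, 8 are pairwise coprime; by CRT there is a unique solution modulo M = 5 · 13 · 8 = 520.
Solve pairwise, accumulating the modulus:
  Start with x ≡ 0 (mod 5).
  Combine with x ≡ 10 (mod 13): since gcd(5, 13) = 1, we get a unique residue mod 65.
    Write x = 0 + 5·t and substitute into x ≡ 10 (mod 13): 5·t ≡ 10 − 0 = 10 (mod 13).
    The inverse of 5 mod 13 is 8 (since 5·8 = 40 = 3·13 + 1), so t ≡ 8·10 = 80 ≡ 2 (mod 13).
    Then x = 0 + 5·2 = 10, valid modulo lcm(5, 13) = 65: x ≡ 10 (mod 65).
  Combine with x ≡ 0 (mod 8): since gcd(65, 8) = 1, we get a unique residue mod 520.
    Write x = 10 + 65·t and substitute into x ≡ 0 (mod 8): 65·t ≡ 0 − 10 = -10 (mod 8).
    Reduce coefficients mod 8: 1·t ≡ 6 (mod 8).
    So t ≡ 6 (mod 8).
    Then x = 10 + 65·6 = 400, valid modulo lcm(65, 8) = 520: x ≡ 400 (mod 520).
Verify: 400 mod 5 = 0 ✓, 400 mod 13 = 10 ✓, 400 mod 8 = 0 ✓.

x ≡ 400 (mod 520).


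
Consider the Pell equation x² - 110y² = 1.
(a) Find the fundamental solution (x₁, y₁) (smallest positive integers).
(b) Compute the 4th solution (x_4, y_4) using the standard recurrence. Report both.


Step 1: Find the fundamental solution (x₁, y₁) of x² - 110y² = 1.
  Expand √110 as a continued fraction. a₀ = ⌊√110⌋ = 10; iterate m_{k+1} = d_k·a_k − m_k, d_{k+1} = (110 − m_{k+1}²)/d_k, a_{k+1} = ⌊(a₀ + m_{k+1})/d_{k+1}⌋ (starting m₀ = 0, d₀ = 1), with convergents p_k = a_k·p_{k-1} + p_{k-2}, q_k = a_k·q_{k-1} + q_{k-2} (p₋₁ = 1, q₋₁ = 0):
  k = 0: a₀ = 10; p₀/q₀ = 10/1; p₀² − 110·q₀² = 100 − 110 = -10.
  k = 1: m = 10, d = 10, a = ⌊(10 + 10)/10⌋ = 2; p/q = (2·10 + 1)/(2·1 + 0) = 21/2; p² − 110·q² = 441 − 440 = 1.
  The first convergent with p² − 110·q² = 1 gives the fundamental solution (x₁, y₁) = (21, 2).
Step 2: Apply the recurrence (x_{n+1}, y_{n+1}) = (x₁x_n + 110y₁y_n, x₁y_n + y₁x_n) repeatedly.
  From (x_1, y_1) = (21, 2): x_2 = 21·21 + 110·2·2 = 881; y_2 = 21·2 + 2·21 = 84.
  From (x_2, y_2) = (881, 84): x_3 = 21·881 + 110·2·84 = 36981; y_3 = 21·84 + 2·881 = 3526.
  From (x_3, y_3) = (36981, 3526): x_4 = 21·36981 + 110·2·3526 = 1552321; y_4 = 21·3526 + 2·36981 = 148008.
Step 3: Verify x_4² - 110·y_4² = 2409700487041 - 2409700487040 = 1 (should be 1). ✓

(x_1, y_1) = (21, 2); (x_4, y_4) = (1552321, 148008).


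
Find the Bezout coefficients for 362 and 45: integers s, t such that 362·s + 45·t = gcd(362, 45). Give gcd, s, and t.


Euclidean algorithm on (362, 45) — divide until remainder is 0:
  362 = 8 · 45 + 2
  45 = 22 · 2 + 1
  2 = 2 · 1 + 0
gcd(362, 45) = 1.
Track Bezout coefficients alongside the remainders: start with r₀ = 362 = a·1 + b·0 (s = 1, t = 0) and r₁ = 45 = a·0 + b·1 (s = 0, t = 1); each new remainder r_{k+1} = r_{k-1} − q_k·r_k inherits s_{k+1} = s_{k-1} − q_k·s_k, t_{k+1} = t_{k-1} − q_k·t_k, so r_k = a·s_k + b·t_k at every step:
  q = 8: r = 2, s = 1 − 8·0 = 1, t = 0 − 8·1 = -8  (check: 362·1 + 45·(-8) = 2)
  q = 22: r = 1, s = 0 − 22·1 = -22, t = 1 − 22·(-8) = 177  (check: 362·(-22) + 45·177 = 1)
The row with r = 1 (the gcd) gives the Bezout coefficients s = -22, t = 177.
Result: 362 · (-22) + 45 · (177) = 1.

gcd(362, 45) = 1; s = -22, t = 177 (check: 362·(-22) + 45·177 = 1).


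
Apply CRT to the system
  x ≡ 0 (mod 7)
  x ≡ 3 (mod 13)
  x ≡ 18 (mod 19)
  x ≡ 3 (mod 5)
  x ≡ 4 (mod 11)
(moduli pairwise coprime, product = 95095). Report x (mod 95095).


Product of moduli M = 7 · 13 · 19 · 5 · 11 = 95095.
Merge one congruence at a time:
  Start: x ≡ 0 (mod 7).
  Combine with x ≡ 3 (mod 13); new modulus lcm = 91.
    Write x = 0 + 7·t and substitute into x ≡ 3 (mod 13): 7·t ≡ 3 − 0 = 3 (mod 13).
    The inverse of 7 mod 13 is 2 (since 7·2 = 14 = 1·13 + 1), so t ≡ 2·3 = 6 ≡ 6 (mod 13).
    Then x = 0 + 7·6 = 42, valid modulo lcm(7, 13) = 91: x ≡ 42 (mod 91).
  Combine with x ≡ 18 (mod 19); new modulus lcm = 1729.
    Write x = 42 + 91·t and substitute into x ≡ 18 (mod 19): 91·t ≡ 18 − 42 = -24 (mod 19).
    Reduce coefficients mod 19: 15·t ≡ 14 (mod 19).
    The inverse of 15 mod 19 is 14 (since 15·14 = 210 = 11·19 + 1), so t ≡ 14·14 = 196 ≡ 6 (mod 19).
    Then x = 42 + 91·6 = 588, valid modulo lcm(91, 19) = 1729: x ≡ 588 (mod 1729).
  Combine with x ≡ 3 (mod 5); new modulus lcm = 8645.
    Write x = 588 + 1729·t and substitute into x ≡ 3 (mod 5): 1729·t ≡ 3 − 588 = -585 (mod 5).
    Reduce coefficients mod 5: 4·t ≡ 0 (mod 5).
    The inverse of 4 mod 5 is 4 (since 4·4 = 16 = 3·5 + 1), so t ≡ 4·0 = 0 ≡ 0 (mod 5).
    Then x = 588 + 1729·0 = 588, valid modulo lcm(1729, 5) = 8645: x ≡ 588 (mod 8645).
  Combine with x ≡ 4 (mod 11); new modulus lcm = 95095.
    Write x = 588 + 8645·t and substitute into x ≡ 4 (mod 11): 8645·t ≡ 4 − 588 = -584 (mod 11).
    Reduce coefficients mod 11: 10·t ≡ 10 (mod 11).
    The inverse of 10 mod 11 is 10 (since 10·10 = 100 = 9·11 + 1), so t ≡ 10·10 = 100 ≡ 1 (mod 11).
    Then x = 588 + 8645·1 = 9233, valid modulo lcm(8645, 11) = 95095: x ≡ 9233 (mod 95095).
Verify against each original: 9233 mod 7 = 0, 9233 mod 13 = 3, 9233 mod 19 = 18, 9233 mod 5 = 3, 9233 mod 11 = 4.

x ≡ 9233 (mod 95095).


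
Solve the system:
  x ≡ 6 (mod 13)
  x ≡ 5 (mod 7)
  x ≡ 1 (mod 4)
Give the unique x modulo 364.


Moduli 13, 7, 4 are pairwise coprime; by CRT there is a unique solution modulo M = 13 · 7 · 4 = 364.
Solve pairwise, accumulating the modulus:
  Start with x ≡ 6 (mod 13).
  Combine with x ≡ 5 (mod 7): since gcd(13, 7) = 1, we get a unique residue mod 91.
    Write x = 6 + 13·t and substitute into x ≡ 5 (mod 7): 13·t ≡ 5 − 6 = -1 (mod 7).
    Reduce coefficients mod 7: 6·t ≡ 6 (mod 7).
    The inverse of 6 mod 7 is 6 (since 6·6 = 36 = 5·7 + 1), so t ≡ 6·6 = 36 ≡ 1 (mod 7).
    Then x = 6 + 13·1 = 19, valid modulo lcm(13, 7) = 91: x ≡ 19 (mod 91).
  Combine with x ≡ 1 (mod 4): since gcd(91, 4) = 1, we get a unique residue mod 364.
    Write x = 19 + 91·t and substitute into x ≡ 1 (mod 4): 91·t ≡ 1 − 19 = -18 (mod 4).
    Reduce coefficients mod 4: 3·t ≡ 2 (mod 4).
    The inverse of 3 mod 4 is 3 (since 3·3 = 9 = 2·4 + 1), so t ≡ 3·2 = 6 ≡ 2 (mod 4).
    Then x = 19 + 91·2 = 201, valid modulo lcm(91, 4) = 364: x ≡ 201 (mod 364).
Verify: 201 mod 13 = 6 ✓, 201 mod 7 = 5 ✓, 201 mod 4 = 1 ✓.

x ≡ 201 (mod 364).
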